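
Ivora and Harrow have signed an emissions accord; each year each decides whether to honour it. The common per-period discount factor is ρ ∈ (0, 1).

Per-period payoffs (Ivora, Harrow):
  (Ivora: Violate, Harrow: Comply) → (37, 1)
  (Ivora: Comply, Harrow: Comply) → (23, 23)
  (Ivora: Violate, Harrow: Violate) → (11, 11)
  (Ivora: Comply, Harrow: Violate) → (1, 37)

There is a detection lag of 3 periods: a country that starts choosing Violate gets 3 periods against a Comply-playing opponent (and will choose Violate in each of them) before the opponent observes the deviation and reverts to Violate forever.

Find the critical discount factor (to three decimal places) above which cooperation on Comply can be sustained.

The best deviation is to choose Violate for all 3 undetected periods, earning 37 each, then 11 forever once detected.
Deviation value: 37(1−ρ^3)/(1−ρ) + 11ρ^3/(1−ρ); cooperation value: 23/(1−ρ).
IC: 23 ≥ 37(1−ρ^3) + 11ρ^3 = 37 − 26ρ^3.
So ρ^3 ≥ 14/26 = 7/13, giving ρ ≥ (7/13)^(1/3) ≈ 0.814.

0.814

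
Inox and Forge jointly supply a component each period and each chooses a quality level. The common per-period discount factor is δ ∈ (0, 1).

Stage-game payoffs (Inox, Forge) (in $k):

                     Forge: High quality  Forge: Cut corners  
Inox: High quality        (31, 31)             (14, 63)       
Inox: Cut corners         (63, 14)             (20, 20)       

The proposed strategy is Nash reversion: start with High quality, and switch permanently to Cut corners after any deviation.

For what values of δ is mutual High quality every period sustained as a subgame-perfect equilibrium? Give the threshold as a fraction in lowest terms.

32/43

One-period gain from deviating is 63 − 31 = 32. The loss is 31 − 20 = 11 in every subsequent period, with present value 11·δ/(1−δ).
Deviation is unprofitable when 11·δ/(1−δ) ≥ 32, i.e. δ/(1−δ) ≥ 32/11.
Equivalently δ ≥ 32/(32+11) = 32/43.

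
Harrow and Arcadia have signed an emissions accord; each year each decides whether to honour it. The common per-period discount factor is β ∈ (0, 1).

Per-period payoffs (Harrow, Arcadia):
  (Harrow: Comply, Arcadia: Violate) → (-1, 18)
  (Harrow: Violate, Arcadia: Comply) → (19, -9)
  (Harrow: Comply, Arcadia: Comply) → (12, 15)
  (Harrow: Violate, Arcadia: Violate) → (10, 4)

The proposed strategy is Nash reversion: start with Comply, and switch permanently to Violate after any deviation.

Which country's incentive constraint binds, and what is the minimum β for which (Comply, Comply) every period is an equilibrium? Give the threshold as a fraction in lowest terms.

Harrow; β ≥ 7/9

For Harrow: deviation gain 19−12 = 7, per-period punishment loss 12−10 = 2. IC gives β ≥ 7/9.
For Arcadia: gain 3, loss 11 per period, so β ≥ 3/14.
The tighter constraint is Harrow's, so cooperation needs β ≥ 7/9.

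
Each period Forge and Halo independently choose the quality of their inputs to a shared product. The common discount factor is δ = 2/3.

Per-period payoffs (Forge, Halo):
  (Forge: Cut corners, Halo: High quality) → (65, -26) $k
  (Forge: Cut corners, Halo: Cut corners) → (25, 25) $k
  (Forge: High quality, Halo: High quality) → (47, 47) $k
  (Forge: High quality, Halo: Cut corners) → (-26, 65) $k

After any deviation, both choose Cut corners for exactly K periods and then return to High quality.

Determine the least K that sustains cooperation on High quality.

IC: δ(1−δ^K)/(1−δ) ≥ (65−47)/(47−25) = 9/11.
With δ = 2/3: need 1 − δ^K ≥ 9/11·(1−2/3)/(2/3), i.e. δ^K ≤ 0.5909.
Since (2/3)^1 = 0.6667 and (2/3)^2 = 0.4444, the smallest such K is 2.

2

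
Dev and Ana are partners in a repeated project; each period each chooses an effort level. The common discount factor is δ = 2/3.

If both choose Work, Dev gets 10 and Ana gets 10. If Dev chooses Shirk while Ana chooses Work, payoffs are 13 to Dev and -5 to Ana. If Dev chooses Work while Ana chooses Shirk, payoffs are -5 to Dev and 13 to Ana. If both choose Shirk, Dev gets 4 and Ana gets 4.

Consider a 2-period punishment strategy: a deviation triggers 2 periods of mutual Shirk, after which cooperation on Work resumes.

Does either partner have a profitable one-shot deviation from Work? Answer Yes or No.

IC: δ+…+δ^2 ≥ (13−10)/(10−4) = 1/2.
At δ = 2/3: partial sum = 1.1111 ≥ 0.5000. Cooperation sustainable.

No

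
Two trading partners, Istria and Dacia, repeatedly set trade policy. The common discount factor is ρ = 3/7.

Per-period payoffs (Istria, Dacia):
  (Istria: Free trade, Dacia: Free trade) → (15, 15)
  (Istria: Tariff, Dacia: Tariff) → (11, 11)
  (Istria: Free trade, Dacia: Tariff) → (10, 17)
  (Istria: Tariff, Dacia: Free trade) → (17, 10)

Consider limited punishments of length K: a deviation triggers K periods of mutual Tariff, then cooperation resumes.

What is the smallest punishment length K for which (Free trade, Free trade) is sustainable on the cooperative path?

2

No profitable deviation requires (15−11)(ρ+…+ρ^K) ≥ 17−15, i.e. ρ+…+ρ^K ≥ 1/2 ≈ 0.5000.
With ρ = 3/7, the partial sums are K=1: 0.4286, K=2: 0.6122.
K = 2 is the first length at which the sum reaches 0.5000.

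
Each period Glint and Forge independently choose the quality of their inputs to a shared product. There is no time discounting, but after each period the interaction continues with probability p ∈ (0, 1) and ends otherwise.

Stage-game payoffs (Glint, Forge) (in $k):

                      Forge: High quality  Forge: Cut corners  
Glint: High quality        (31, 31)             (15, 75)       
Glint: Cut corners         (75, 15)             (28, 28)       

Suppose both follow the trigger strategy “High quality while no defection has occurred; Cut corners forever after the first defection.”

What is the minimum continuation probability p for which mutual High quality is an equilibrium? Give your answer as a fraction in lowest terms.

44/47

Expected cooperation value is 31 + p·31 + p²·31 + … = 31/(1−p); deviation gives 75 + p·28/(1−p).
31 ≥ 75(1−p) + 28p ⇒ 47p ≥ 44 ⇒ p ≥ 44/47.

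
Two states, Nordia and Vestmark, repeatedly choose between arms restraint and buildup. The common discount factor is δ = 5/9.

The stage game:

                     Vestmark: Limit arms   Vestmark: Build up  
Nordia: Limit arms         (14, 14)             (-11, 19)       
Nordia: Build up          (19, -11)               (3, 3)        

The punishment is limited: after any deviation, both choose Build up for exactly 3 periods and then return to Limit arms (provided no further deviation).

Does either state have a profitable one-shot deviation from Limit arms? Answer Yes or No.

No

Comparing payoff streams over the 4 periods until play realigns: cooperate → 14(1+δ+…+δ^3); deviate → 19 + 3(δ+…+δ^3).
Cooperation is sustained iff (14−3)(δ+…+δ^3) ≥ 19−14.
δ+…+δ^3 = 5/9·(1−(5/9)^3)/(1−5/9) = 1.0357, and (19−14)/(14−3) = 0.4545.
1.0357 ≥ 0.4545, so cooperation is sustainable.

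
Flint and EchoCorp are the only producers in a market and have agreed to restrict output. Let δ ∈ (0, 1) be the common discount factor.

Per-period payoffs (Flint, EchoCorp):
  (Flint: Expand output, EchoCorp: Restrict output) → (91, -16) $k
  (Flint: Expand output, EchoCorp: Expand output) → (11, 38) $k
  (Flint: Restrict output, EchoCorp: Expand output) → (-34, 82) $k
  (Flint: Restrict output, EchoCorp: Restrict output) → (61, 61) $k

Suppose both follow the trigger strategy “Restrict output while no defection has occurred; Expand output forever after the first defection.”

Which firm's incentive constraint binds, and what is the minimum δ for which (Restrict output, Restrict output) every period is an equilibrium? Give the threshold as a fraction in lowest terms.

For Flint: deviation gain 91−61 = 30, per-period punishment loss 61−11 = 50. IC gives δ ≥ 30/80 = 3/8.
For EchoCorp: gain 21, loss 23 per period, so δ ≥ 21/44.
The tighter constraint is EchoCorp's, so cooperation needs δ ≥ 21/44.

EchoCorp; δ ≥ 21/44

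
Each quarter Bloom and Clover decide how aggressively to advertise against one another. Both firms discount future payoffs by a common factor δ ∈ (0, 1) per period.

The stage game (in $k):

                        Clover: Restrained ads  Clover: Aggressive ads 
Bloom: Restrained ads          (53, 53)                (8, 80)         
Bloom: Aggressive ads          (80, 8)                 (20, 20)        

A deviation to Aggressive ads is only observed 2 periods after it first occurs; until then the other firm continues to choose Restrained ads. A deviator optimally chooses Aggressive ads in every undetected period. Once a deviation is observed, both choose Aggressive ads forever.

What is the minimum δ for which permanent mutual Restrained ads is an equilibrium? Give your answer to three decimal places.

0.671

Deviating for the 2 undetected periods gains 80−53 = 27 per period over cooperation, then loses 53−20 = 33 per period forever once punishment starts.
Gain: 27(1 + δ + … + δ^1); loss: 33·δ^2/(1−δ).
No profitable deviation ⇔ 27(1−δ^2) ≤ 33·δ^2, i.e. δ^2 ≥ 27/(27+33) = 9/20.
Hence δ ≥ (9/20)^(1/2) ≈ 0.671.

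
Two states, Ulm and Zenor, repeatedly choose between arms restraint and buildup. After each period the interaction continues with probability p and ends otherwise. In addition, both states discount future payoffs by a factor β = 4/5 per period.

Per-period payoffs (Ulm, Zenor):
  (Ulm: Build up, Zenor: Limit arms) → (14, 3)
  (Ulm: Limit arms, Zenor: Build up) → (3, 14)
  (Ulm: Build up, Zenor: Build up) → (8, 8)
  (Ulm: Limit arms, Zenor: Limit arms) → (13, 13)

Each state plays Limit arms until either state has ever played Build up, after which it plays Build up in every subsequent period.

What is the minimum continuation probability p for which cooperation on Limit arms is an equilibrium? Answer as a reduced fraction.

5/24

With continuation probability p and discount β, the effective per-period discount factor is βp.
Grim-trigger IC: βp ≥ (14−13)/(14−8) = 1/6.
So p ≥ (1/6)/(4/5) = 5/24.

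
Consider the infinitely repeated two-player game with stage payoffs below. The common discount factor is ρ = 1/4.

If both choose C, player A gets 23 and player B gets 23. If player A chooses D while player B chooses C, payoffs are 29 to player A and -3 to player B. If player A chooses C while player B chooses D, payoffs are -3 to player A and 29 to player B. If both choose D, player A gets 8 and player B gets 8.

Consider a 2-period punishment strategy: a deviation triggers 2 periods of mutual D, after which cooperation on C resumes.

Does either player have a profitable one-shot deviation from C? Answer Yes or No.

A one-shot deviation gives 29 now, then 8 for 2 periods, then back to 23.
Gain from deviating: (29−23) today; loss: (23−8) in each of the next 2 periods.
No-deviation condition: (23−8)(ρ+…+ρ^2) ≥ 29−23, i.e. ρ+…+ρ^2 ≥ 2/5.
At ρ = 1/4: ρ+…+ρ^2 = 0.3125 < 0.4000.
So cooperation is not sustainable.

Yes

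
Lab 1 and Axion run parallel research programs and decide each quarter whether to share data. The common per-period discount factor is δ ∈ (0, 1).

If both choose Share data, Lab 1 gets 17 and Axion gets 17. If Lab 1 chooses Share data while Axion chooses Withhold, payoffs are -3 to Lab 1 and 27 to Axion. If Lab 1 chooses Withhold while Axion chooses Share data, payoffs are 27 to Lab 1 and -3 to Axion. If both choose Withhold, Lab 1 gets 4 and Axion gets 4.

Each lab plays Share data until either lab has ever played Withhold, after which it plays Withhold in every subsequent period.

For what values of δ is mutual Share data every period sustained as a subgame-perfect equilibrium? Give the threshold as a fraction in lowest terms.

10/23

Under grim trigger the critical discount factor is (T−C)/(T−P) with T = 27, C = 17, P = 4.
δ* = (27−17)/(27−4) = 10/23.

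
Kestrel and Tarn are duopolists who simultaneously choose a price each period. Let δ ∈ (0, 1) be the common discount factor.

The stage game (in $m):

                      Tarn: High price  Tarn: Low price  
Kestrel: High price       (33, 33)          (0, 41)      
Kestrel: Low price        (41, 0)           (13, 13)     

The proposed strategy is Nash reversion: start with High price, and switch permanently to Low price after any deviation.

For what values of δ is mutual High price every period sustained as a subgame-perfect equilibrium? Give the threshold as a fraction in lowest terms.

2/7

Under grim trigger the critical discount factor is (T−C)/(T−P) with T = 41, C = 33, P = 13.
δ* = (41−33)/(41−13) = 8/28 = 2/7.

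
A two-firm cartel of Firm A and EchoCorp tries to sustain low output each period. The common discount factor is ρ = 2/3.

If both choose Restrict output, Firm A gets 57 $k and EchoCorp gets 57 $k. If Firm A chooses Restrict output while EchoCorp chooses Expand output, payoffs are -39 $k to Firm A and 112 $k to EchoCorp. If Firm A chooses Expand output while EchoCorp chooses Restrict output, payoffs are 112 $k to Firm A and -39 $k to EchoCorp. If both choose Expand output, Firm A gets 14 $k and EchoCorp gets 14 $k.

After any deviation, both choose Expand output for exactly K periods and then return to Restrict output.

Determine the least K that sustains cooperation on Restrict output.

No profitable deviation requires (57−14)(ρ+…+ρ^K) ≥ 112−57, i.e. ρ+…+ρ^K ≥ 55/43 ≈ 1.2791.
With ρ = 2/3, the partial sums are K=1: 0.6667, K=2: 1.1111, K=3: 1.4074.
K = 3 is the first length at which the sum reaches 1.2791.

3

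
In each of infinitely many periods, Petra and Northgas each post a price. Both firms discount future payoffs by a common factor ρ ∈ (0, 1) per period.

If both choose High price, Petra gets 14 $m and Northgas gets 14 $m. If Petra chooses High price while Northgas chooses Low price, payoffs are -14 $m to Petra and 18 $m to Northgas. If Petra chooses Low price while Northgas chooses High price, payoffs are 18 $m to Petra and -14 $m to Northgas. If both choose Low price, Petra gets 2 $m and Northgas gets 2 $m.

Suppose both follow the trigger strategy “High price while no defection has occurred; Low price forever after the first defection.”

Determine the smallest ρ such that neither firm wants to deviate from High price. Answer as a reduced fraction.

14/(1−ρ) ≥ 18 + 2ρ/(1−ρ)
14 ≥ 18 − 16ρ
ρ ≥ 4/16 = 1/4.

1/4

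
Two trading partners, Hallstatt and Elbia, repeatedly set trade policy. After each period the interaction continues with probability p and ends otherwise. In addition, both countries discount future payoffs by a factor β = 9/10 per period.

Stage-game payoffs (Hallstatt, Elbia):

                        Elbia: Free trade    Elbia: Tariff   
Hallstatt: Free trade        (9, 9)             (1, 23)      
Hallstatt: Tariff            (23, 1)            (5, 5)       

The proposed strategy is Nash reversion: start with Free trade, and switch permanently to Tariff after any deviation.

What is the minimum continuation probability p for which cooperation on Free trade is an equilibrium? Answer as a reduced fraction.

70/81

With continuation probability p and discount β, the effective per-period discount factor is βp.
Grim-trigger IC: βp ≥ (23−9)/(23−5) = 7/9.
So p ≥ (7/9)/(9/10) = 70/81.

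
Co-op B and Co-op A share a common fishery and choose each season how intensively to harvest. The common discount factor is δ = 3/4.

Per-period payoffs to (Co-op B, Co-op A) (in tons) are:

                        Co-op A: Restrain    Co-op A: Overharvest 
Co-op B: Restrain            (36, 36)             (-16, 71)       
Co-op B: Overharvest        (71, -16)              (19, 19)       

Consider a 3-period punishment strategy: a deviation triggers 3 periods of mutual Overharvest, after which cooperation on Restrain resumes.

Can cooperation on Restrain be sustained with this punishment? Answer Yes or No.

No

A one-shot deviation gives 71 now, then 19 for 3 periods, then back to 36.
Gain from deviating: (71−36) today; loss: (36−19) in each of the next 3 periods.
No-deviation condition: (36−19)(δ+…+δ^3) ≥ 71−36, i.e. δ+…+δ^3 ≥ 35/17.
At δ = 3/4: δ+…+δ^3 = 1.7344 < 2.0588.
So cooperation is not sustainable.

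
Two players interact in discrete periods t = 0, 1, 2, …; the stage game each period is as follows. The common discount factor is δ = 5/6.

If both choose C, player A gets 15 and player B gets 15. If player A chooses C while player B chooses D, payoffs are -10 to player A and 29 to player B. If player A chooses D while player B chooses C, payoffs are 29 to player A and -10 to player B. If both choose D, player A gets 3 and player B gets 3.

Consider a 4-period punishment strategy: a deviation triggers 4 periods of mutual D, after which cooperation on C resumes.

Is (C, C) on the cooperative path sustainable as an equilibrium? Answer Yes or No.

IC: δ+…+δ^4 ≥ (29−15)/(15−3) = 7/6.
At δ = 5/6: partial sum = 2.5887 ≥ 1.1667. Cooperation sustainable.

Yes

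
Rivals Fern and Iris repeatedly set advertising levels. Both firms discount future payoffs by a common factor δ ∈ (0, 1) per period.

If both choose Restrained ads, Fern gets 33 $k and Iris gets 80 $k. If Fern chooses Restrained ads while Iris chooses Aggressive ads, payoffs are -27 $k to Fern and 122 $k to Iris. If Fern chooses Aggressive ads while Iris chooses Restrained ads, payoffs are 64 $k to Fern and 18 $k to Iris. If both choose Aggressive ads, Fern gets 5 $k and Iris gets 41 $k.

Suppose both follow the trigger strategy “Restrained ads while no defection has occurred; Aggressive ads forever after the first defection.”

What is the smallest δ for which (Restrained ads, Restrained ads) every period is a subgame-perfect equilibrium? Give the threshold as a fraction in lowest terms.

31/59

Fern's threshold: (64−33)/(64−5) = 31/59.
Iris's threshold: (122−80)/(122−41) = 14/27.
31/59 > 14/27, so Fern binds and δ* = 31/59.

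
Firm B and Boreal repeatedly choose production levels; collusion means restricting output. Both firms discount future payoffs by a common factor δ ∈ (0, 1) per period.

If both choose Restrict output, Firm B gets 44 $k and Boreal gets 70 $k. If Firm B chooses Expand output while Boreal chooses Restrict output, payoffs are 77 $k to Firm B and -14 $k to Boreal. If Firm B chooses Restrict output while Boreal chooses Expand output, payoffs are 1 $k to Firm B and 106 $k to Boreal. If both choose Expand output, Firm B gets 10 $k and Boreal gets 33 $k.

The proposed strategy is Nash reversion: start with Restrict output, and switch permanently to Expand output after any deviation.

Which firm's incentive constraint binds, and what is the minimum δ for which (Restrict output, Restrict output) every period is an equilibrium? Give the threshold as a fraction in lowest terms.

Boreal; δ ≥ 36/73

For Firm B: deviation gain 77−44 = 33, per-period punishment loss 44−10 = 34. IC gives δ ≥ 33/67.
For Boreal: gain 36, loss 37 per period, so δ ≥ 36/73.
The tighter constraint is Boreal's, so cooperation needs δ ≥ 36/73.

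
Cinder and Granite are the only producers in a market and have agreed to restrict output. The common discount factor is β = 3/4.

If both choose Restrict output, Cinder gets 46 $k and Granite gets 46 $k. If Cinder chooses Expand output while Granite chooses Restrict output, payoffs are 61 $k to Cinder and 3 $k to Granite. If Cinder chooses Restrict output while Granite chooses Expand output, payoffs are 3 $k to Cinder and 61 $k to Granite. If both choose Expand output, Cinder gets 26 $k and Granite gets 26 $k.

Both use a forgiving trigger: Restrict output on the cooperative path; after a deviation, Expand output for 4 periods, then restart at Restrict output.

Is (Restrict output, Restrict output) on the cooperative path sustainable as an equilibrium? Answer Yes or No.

Yes

Comparing payoff streams over the 5 periods until play realigns: cooperate → 46(1+β+…+β^4); deviate → 61 + 26(β+…+β^4).
Cooperation is sustained iff (46−26)(β+…+β^4) ≥ 61−46.
β+…+β^4 = 3/4·(1−(3/4)^4)/(1−3/4) = 2.0508, and (61−46)/(46−26) = 0.7500.
2.0508 ≥ 0.7500, so cooperation is sustainable.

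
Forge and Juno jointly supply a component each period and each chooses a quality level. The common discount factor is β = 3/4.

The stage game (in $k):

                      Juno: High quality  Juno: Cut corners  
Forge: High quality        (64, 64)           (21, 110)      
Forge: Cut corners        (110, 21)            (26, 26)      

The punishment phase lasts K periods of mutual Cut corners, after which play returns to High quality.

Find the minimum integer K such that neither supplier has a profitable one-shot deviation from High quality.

IC: β(1−β^K)/(1−β) ≥ (110−64)/(64−26) = 23/19.
With β = 3/4: need 1 − β^K ≥ 23/19·(1−3/4)/(3/4), i.e. β^K ≤ 0.5965.
Since (3/4)^1 = 0.7500 and (3/4)^2 = 0.5625, the smallest such K is 2.

2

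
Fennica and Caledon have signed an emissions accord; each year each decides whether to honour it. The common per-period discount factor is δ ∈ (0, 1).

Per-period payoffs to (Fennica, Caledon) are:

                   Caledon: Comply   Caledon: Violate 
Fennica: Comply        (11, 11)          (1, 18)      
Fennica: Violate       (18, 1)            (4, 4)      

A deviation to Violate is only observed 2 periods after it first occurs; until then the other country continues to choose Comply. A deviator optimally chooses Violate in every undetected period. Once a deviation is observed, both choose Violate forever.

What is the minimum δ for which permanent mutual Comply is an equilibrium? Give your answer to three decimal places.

0.707

A deviator earns 18 for 2 periods, then 4 forever; cooperating earns 11 forever. Multiplying the IC by (1−δ):
11 ≥ 18(1−δ^2) + 4δ^2, so 14·δ^2 ≥ 7 and δ^2 ≥ 1/2.
δ ≥ (1/2)^(1/2) ≈ 0.707.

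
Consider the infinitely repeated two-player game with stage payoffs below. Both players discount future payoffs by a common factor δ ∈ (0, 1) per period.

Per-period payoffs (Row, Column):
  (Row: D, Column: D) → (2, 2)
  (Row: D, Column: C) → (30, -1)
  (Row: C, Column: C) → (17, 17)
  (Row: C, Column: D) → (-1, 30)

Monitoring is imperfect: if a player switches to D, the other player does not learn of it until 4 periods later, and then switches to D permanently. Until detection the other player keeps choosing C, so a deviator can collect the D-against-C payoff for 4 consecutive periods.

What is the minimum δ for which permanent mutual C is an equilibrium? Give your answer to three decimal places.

The best deviation is to choose D for all 4 undetected periods, earning 30 each, then 2 forever once detected.
Deviation value: 30(1−δ^4)/(1−δ) + 2δ^4/(1−δ); cooperation value: 17/(1−δ).
IC: 17 ≥ 30(1−δ^4) + 2δ^4 = 30 − 28δ^4.
So δ^4 ≥ 13/28, giving δ ≥ (13/28)^(1/4) ≈ 0.825.

0.825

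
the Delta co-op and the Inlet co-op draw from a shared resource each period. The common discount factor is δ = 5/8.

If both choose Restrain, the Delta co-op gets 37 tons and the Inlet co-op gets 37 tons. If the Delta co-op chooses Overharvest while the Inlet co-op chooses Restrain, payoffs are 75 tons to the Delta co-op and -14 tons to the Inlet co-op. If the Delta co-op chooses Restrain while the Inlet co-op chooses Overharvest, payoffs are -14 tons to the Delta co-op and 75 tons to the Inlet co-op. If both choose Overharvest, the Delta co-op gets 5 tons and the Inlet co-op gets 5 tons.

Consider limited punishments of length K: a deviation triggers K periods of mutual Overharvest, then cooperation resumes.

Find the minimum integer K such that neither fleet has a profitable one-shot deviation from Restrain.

Need Σ_{k=1}^{K} δ^k ≥ (75−37)/(37−5) = 1.1875 at δ = 5/8.
At K = 2 the sum is 1.0156 < 1.1875; at K = 3 it is 1.2598 ≥ 1.1875.
So the minimum punishment length is K = 3.

3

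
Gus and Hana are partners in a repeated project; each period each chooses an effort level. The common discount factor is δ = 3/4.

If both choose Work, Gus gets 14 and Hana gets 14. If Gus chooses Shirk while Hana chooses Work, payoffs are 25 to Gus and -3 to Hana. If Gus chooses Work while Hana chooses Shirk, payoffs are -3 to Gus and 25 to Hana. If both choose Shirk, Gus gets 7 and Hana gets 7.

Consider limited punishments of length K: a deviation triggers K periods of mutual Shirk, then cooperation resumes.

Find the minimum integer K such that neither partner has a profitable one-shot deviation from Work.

3

Need Σ_{k=1}^{K} δ^k ≥ (25−14)/(14−7) = 1.5714 at δ = 3/4.
At K = 2 the sum is 1.3125 < 1.5714; at K = 3 it is 1.7344 ≥ 1.5714.
So the minimum punishment length is K = 3.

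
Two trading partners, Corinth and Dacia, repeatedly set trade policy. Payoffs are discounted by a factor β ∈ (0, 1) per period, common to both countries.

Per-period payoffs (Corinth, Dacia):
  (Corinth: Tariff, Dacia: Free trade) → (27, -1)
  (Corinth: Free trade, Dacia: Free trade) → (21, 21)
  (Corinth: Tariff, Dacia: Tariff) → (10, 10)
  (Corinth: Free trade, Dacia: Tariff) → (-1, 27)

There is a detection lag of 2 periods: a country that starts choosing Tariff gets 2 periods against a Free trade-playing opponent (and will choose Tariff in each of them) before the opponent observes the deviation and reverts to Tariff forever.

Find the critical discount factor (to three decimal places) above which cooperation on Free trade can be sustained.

0.594

The best deviation is to choose Tariff for all 2 undetected periods, earning 27 each, then 10 forever once detected.
Deviation value: 27(1−β^2)/(1−β) + 10β^2/(1−β); cooperation value: 21/(1−β).
IC: 21 ≥ 27(1−β^2) + 10β^2 = 27 − 17β^2.
So β^2 ≥ 6/17, giving β ≥ (6/17)^(1/2) ≈ 0.594.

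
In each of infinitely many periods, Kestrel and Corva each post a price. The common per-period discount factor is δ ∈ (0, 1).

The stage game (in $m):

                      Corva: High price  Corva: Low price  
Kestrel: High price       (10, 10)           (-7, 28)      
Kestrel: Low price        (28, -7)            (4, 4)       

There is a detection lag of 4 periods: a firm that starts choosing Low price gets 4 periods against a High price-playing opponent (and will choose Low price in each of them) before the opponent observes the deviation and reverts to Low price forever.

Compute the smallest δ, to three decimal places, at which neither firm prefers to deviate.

0.931

A deviator earns 28 for 4 periods, then 4 forever; cooperating earns 10 forever. Multiplying the IC by (1−δ):
10 ≥ 28(1−δ^4) + 4δ^4, so 24·δ^4 ≥ 18 and δ^4 ≥ 3/4.
δ ≥ (3/4)^(1/4) ≈ 0.931.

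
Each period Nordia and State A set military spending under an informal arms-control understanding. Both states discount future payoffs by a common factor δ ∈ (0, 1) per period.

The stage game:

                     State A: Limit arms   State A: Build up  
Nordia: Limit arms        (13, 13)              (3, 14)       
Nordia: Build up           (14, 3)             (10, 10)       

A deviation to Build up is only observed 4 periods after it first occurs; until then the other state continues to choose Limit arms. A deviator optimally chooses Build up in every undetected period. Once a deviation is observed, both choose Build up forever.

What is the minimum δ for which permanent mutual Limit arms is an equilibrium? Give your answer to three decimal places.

0.707

The best deviation is to choose Build up for all 4 undetected periods, earning 14 each, then 10 forever once detected.
Deviation value: 14(1−δ^4)/(1−δ) + 10δ^4/(1−δ); cooperation value: 13/(1−δ).
IC: 13 ≥ 14(1−δ^4) + 10δ^4 = 14 − 4δ^4.
So δ^4 ≥ 1/4, giving δ ≥ (1/4)^(1/4) ≈ 0.707.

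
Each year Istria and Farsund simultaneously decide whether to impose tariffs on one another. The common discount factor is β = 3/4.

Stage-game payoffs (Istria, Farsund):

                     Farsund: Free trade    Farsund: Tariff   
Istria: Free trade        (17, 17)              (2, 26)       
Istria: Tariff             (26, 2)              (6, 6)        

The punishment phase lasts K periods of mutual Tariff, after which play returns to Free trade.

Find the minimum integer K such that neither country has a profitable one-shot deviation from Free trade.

2

No profitable deviation requires (17−6)(β+…+β^K) ≥ 26−17, i.e. β+…+β^K ≥ 9/11 ≈ 0.8182.
With β = 3/4, the partial sums are K=1: 0.7500, K=2: 1.3125.
K = 2 is the first length at which the sum reaches 0.8182.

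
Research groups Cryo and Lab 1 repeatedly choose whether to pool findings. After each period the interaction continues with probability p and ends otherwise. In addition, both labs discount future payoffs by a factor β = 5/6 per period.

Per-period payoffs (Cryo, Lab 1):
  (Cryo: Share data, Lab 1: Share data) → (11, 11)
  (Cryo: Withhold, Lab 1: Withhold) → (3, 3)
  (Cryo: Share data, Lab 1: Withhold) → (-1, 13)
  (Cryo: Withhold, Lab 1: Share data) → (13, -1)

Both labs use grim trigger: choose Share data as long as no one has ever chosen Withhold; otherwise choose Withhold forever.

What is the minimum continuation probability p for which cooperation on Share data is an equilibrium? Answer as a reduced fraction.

Expected continuation weight on next period's payoff is β·p = 5/6·p, which plays the role of the discount factor.
Cooperation requires 5/6·p ≥ (13−11)/(13−3) = 1/5, hence p ≥ 6/25.

6/25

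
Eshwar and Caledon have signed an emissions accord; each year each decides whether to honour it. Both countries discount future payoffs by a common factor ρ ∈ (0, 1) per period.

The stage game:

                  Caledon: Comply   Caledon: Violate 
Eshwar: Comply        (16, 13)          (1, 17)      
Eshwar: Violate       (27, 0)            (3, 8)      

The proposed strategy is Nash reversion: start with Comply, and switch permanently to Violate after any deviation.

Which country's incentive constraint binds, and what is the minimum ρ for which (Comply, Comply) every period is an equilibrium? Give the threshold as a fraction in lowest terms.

Eshwar; ρ ≥ 11/24

Eshwar's threshold: (27−16)/(27−3) = 11/24.
Caledon's threshold: (17−13)/(17−8) = 4/9.
11/24 > 4/9, so Eshwar binds and ρ* = 11/24.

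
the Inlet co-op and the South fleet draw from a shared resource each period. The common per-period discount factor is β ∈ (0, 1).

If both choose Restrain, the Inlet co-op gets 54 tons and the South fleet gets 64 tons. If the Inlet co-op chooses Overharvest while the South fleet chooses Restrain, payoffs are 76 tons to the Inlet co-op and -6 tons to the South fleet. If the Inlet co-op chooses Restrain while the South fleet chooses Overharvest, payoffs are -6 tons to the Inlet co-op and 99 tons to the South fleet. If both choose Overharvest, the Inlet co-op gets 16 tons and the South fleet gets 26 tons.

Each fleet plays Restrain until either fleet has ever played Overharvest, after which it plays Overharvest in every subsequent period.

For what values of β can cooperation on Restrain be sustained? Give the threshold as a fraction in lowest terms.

For the Inlet co-op: deviation gain 76−54 = 22, per-period punishment loss 54−16 = 38. IC gives β ≥ 22/60 = 11/30.
For the South fleet: gain 35, loss 38 per period, so β ≥ 35/73.
The tighter constraint is the South fleet's, so cooperation needs β ≥ 35/73.

35/73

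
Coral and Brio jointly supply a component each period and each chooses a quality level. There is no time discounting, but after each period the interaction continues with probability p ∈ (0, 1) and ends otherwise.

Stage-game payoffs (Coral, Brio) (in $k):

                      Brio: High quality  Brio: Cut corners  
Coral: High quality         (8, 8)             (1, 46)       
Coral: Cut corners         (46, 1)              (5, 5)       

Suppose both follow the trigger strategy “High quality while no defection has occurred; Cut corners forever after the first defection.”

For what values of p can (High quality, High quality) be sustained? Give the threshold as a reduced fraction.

Expected cooperation value is 8 + p·8 + p²·8 + … = 8/(1−p); deviation gives 46 + p·5/(1−p).
8 ≥ 46(1−p) + 5p ⇒ 41p ≥ 38 ⇒ p ≥ 38/41.

38/41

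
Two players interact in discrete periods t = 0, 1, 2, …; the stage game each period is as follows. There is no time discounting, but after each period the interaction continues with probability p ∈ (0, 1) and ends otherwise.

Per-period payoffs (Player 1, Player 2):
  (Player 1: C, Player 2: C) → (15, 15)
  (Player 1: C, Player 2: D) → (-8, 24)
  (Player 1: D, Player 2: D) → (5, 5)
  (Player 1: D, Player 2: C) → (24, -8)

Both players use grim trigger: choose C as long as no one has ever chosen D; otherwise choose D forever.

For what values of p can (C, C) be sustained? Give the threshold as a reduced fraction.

Expected cooperation value is 15 + p·15 + p²·15 + … = 15/(1−p); deviation gives 24 + p·5/(1−p).
15 ≥ 24(1−p) + 5p ⇒ 19p ≥ 9 ⇒ p ≥ 9/19.

9/19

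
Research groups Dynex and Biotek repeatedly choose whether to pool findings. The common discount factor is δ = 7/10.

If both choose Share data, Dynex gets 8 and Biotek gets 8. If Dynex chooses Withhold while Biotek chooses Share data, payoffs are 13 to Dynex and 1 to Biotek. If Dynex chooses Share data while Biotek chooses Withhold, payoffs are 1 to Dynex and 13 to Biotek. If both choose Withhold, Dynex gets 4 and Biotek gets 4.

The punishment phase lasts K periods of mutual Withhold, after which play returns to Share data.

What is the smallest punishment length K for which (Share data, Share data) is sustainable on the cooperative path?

No profitable deviation requires (8−4)(δ+…+δ^K) ≥ 13−8, i.e. δ+…+δ^K ≥ 5/4 ≈ 1.2500.
With δ = 7/10, the partial sums are K=1: 0.7000, K=2: 1.1900, K=3: 1.5330.
K = 3 is the first length at which the sum reaches 1.2500.

3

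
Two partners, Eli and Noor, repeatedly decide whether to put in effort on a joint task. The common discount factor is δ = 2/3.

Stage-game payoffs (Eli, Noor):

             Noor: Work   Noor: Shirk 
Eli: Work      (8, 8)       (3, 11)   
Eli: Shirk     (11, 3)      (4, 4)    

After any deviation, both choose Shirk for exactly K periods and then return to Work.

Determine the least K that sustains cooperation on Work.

2

No profitable deviation requires (8−4)(δ+…+δ^K) ≥ 11−8, i.e. δ+…+δ^K ≥ 3/4 ≈ 0.7500.
With δ = 2/3, the partial sums are K=1: 0.6667, K=2: 1.1111.
K = 2 is the first length at which the sum reaches 0.7500.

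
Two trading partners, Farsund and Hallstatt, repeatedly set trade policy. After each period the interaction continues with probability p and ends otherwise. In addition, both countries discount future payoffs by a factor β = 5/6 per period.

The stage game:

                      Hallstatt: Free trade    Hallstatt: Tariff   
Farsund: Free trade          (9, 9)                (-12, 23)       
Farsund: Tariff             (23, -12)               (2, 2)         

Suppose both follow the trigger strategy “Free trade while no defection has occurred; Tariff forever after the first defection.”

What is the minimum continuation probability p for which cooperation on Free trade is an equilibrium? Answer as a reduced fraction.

4/5

With continuation probability p and discount β, the effective per-period discount factor is βp.
Grim-trigger IC: βp ≥ (23−9)/(23−2) = 2/3.
So p ≥ (2/3)/(5/6) = 4/5.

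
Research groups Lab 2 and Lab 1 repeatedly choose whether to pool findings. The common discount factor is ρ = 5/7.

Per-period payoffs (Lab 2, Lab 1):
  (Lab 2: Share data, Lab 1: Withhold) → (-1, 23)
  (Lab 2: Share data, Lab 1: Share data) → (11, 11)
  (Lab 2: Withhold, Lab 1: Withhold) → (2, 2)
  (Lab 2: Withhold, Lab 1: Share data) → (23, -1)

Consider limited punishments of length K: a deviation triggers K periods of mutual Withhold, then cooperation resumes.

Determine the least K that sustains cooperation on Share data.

3

No profitable deviation requires (11−2)(ρ+…+ρ^K) ≥ 23−11, i.e. ρ+…+ρ^K ≥ 4/3 ≈ 1.3333.
With ρ = 5/7, the partial sums are K=1: 0.7143, K=2: 1.2245, K=3: 1.5889.
K = 3 is the first length at which the sum reaches 1.3333.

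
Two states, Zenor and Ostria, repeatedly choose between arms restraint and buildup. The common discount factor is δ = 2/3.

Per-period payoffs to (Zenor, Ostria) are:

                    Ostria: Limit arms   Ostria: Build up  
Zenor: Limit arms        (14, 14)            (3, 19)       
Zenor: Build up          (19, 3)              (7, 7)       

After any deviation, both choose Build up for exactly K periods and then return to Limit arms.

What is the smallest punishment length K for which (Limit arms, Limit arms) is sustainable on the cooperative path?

Need Σ_{k=1}^{K} δ^k ≥ (19−14)/(14−7) = 0.7143 at δ = 2/3.
At K = 1 the sum is 0.6667 < 0.7143; at K = 2 it is 1.1111 ≥ 0.7143.
So the minimum punishment length is K = 2.

2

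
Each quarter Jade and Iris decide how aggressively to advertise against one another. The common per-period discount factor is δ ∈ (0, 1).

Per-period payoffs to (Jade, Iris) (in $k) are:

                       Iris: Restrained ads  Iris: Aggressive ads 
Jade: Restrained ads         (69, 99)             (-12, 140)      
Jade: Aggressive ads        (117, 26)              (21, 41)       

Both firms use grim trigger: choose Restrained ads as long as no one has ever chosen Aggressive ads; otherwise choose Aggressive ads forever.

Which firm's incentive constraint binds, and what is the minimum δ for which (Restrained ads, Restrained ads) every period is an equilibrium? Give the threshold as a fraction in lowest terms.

Jade; δ ≥ 1/2

For Jade: deviation gain 117−69 = 48, per-period punishment loss 69−21 = 48. IC gives δ ≥ 48/96 = 1/2.
For Iris: gain 41, loss 58 per period, so δ ≥ 41/99.
The tighter constraint is Jade's, so cooperation needs δ ≥ 1/2.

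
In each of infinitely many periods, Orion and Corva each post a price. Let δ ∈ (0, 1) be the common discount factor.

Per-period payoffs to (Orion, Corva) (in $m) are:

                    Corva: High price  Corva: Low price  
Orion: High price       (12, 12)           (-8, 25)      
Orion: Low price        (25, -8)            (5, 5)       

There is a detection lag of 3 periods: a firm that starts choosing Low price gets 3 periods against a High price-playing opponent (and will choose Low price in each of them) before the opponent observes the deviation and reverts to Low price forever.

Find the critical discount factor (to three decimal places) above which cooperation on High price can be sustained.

0.866

Deviating for the 3 undetected periods gains 25−12 = 13 per period over cooperation, then loses 12−5 = 7 per period forever once punishment starts.
Gain: 13(1 + δ + … + δ^2); loss: 7·δ^3/(1−δ).
No profitable deviation ⇔ 13(1−δ^3) ≤ 7·δ^3, i.e. δ^3 ≥ 13/(13+7) = 13/20.
Hence δ ≥ (13/20)^(1/3) ≈ 0.866.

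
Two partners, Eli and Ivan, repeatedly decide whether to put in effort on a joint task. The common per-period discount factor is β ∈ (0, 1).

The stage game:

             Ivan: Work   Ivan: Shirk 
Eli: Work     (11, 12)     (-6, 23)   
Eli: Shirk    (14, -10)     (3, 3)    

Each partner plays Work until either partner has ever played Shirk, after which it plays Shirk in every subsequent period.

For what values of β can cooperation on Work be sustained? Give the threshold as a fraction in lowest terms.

11/20

Eli's threshold: (14−11)/(14−3) = 3/11.
Ivan's threshold: (23−12)/(23−3) = 11/20.
3/11 < 11/20, so Ivan binds and β* = 11/20.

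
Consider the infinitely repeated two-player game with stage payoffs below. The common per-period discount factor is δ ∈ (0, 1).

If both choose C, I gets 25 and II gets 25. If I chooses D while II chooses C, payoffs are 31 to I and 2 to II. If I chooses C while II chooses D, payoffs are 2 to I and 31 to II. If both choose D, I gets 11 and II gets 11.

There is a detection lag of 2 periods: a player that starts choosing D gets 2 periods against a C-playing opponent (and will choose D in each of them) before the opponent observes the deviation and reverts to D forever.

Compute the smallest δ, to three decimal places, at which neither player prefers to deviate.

0.548

A deviator earns 31 for 2 periods, then 11 forever; cooperating earns 25 forever. Multiplying the IC by (1−δ):
25 ≥ 31(1−δ^2) + 11δ^2, so 20·δ^2 ≥ 6 and δ^2 ≥ 3/10.
δ ≥ (3/10)^(1/2) ≈ 0.548.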